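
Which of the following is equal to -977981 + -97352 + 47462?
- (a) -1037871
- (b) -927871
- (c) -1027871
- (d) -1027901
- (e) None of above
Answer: c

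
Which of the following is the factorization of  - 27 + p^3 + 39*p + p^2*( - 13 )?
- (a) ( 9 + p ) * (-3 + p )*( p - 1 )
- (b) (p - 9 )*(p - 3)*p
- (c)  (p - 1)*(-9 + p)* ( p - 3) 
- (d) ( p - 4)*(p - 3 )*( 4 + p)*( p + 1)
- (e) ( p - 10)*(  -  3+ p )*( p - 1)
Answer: c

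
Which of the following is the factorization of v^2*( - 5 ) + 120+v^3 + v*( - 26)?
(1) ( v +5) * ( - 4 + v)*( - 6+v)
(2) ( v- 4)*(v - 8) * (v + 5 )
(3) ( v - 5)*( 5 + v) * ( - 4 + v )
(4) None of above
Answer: 1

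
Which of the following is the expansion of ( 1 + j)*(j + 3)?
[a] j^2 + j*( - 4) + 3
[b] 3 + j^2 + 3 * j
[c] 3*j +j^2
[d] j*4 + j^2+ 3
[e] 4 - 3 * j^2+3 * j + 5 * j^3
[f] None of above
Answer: d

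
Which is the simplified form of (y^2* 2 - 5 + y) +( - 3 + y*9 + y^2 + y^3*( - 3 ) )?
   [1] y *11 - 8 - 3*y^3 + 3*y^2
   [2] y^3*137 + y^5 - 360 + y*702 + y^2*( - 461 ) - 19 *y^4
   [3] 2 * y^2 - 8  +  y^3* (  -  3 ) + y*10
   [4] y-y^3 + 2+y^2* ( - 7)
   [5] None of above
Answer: 5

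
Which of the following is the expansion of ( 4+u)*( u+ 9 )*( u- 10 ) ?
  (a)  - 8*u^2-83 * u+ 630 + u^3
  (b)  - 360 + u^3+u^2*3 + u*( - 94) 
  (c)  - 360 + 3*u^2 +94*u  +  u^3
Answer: b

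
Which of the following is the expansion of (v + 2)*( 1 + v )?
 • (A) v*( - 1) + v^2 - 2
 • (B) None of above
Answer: B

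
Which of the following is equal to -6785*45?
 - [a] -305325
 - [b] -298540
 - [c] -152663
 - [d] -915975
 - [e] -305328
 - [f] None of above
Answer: a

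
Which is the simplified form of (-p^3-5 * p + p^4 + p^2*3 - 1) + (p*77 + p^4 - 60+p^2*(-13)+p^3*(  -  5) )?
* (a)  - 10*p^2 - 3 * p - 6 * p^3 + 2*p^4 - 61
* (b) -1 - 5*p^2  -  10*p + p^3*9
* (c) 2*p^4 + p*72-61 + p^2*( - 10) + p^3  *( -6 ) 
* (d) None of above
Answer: c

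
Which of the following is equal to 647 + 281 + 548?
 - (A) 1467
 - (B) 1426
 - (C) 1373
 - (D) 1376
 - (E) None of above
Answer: E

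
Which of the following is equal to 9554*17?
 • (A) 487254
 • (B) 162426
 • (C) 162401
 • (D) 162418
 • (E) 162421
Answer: D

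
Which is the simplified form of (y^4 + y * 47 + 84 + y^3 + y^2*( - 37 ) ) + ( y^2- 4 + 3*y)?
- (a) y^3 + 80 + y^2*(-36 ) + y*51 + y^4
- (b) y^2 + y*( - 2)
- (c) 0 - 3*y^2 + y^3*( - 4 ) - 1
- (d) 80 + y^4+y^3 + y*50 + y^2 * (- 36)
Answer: d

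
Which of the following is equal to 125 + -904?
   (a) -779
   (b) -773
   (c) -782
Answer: a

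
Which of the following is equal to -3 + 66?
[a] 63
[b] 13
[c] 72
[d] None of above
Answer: a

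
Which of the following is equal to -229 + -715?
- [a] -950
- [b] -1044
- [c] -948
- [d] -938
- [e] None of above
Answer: e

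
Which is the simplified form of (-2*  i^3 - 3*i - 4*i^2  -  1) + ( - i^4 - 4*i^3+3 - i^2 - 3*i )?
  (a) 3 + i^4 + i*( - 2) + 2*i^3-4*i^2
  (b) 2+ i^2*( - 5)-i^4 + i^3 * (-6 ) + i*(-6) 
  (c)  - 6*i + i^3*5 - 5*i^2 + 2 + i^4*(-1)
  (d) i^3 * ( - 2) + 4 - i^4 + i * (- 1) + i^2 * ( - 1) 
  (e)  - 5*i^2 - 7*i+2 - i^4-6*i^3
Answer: b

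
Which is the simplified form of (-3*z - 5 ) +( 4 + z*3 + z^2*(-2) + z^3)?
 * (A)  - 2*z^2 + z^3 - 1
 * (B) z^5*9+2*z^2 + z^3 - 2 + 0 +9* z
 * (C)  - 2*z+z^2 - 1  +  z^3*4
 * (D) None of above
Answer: A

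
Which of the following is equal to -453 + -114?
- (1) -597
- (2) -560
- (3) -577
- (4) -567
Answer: 4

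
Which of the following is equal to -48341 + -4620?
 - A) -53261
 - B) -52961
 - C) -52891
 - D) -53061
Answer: B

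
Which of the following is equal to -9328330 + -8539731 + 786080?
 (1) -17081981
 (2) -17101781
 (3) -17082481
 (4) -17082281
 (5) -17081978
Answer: 1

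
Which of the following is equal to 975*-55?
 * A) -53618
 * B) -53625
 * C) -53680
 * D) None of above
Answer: B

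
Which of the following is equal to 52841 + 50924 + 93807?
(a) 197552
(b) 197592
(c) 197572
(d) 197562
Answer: c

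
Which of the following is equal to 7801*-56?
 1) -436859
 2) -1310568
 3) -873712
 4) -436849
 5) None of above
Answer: 5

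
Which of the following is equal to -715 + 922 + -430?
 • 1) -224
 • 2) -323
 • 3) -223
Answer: 3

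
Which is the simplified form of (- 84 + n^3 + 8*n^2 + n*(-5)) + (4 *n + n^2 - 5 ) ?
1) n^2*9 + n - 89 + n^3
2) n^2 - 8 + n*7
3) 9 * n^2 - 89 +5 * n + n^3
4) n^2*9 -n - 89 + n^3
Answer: 4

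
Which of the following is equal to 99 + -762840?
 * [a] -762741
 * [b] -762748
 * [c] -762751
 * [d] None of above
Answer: a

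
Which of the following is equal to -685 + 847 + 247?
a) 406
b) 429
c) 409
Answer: c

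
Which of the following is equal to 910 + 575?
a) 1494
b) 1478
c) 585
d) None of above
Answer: d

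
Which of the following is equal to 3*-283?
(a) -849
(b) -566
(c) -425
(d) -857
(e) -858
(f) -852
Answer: a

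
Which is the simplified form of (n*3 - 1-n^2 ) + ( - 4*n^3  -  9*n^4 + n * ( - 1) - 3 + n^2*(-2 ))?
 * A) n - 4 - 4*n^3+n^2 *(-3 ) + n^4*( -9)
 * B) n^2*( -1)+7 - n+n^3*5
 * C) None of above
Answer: C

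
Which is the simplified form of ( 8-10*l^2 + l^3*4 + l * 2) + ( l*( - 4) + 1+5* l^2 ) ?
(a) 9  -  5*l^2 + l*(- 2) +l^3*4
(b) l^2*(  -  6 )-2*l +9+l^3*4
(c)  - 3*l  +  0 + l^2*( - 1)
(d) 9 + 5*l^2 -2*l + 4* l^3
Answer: a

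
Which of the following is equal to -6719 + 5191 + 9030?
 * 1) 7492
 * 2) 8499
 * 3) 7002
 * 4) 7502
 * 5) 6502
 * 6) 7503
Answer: 4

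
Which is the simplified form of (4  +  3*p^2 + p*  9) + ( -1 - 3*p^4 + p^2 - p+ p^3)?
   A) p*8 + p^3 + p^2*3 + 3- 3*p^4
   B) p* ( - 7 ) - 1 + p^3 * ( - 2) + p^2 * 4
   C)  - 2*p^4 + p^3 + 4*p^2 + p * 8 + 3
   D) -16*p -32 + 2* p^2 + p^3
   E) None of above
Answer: E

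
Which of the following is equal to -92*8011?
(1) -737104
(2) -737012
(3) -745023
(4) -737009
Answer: 2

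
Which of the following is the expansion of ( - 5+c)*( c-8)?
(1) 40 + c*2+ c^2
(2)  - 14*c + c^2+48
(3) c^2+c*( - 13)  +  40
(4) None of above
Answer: 3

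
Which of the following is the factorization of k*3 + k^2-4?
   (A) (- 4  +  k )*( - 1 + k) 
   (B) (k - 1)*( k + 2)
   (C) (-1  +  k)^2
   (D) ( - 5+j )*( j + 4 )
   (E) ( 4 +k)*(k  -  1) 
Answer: E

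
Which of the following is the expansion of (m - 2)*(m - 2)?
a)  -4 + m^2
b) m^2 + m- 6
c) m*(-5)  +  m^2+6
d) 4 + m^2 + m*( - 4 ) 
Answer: d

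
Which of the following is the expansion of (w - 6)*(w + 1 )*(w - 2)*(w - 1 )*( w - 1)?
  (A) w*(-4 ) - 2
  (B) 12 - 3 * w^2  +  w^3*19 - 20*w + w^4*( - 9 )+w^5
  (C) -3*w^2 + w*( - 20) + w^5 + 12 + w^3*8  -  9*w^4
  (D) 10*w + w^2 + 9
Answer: B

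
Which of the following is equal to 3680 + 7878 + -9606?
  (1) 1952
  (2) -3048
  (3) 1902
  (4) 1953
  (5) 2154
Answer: 1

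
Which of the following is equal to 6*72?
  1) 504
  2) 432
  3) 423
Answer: 2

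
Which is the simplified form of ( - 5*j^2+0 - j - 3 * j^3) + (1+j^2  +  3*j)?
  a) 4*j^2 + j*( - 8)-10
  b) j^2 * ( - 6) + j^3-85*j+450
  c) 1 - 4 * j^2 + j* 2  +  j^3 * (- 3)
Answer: c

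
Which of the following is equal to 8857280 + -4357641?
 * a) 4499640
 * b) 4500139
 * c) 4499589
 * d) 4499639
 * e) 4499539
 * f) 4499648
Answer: d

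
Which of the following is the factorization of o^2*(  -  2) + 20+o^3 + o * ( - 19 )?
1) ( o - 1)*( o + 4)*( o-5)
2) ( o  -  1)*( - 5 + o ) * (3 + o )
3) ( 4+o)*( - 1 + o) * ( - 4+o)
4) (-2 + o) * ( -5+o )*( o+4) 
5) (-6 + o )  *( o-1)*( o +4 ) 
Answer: 1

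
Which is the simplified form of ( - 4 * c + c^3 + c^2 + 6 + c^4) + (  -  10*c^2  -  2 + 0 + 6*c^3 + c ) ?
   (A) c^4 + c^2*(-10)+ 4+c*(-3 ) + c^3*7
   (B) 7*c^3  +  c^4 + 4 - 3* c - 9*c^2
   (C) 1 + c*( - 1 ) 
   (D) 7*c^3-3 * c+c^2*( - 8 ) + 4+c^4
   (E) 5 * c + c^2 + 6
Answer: B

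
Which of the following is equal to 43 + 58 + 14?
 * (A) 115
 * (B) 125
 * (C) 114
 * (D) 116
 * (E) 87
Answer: A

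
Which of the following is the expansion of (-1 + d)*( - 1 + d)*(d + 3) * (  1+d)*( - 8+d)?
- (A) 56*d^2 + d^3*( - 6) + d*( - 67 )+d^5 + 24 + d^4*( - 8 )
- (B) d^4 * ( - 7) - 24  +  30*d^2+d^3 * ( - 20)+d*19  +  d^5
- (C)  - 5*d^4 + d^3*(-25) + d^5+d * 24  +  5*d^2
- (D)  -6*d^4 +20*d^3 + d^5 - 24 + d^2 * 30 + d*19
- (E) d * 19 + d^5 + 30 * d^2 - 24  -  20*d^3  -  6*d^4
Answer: E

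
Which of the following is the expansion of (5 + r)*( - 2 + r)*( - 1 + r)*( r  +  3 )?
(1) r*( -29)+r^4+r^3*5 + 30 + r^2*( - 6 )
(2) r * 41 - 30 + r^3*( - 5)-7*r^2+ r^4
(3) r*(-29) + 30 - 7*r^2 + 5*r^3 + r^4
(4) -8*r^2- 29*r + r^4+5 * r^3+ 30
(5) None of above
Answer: 3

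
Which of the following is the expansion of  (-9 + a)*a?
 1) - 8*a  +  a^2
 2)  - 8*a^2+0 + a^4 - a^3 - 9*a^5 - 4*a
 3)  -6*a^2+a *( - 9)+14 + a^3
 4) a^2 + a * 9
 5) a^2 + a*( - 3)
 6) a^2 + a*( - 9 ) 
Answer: 6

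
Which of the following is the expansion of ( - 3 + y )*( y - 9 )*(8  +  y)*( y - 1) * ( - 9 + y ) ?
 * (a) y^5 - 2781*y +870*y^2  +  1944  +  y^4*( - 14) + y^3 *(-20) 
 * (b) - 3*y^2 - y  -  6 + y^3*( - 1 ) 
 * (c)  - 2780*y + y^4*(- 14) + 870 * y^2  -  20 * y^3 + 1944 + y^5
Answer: a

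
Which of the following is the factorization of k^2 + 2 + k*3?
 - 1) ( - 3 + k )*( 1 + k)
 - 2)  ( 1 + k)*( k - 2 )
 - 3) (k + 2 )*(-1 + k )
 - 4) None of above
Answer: 4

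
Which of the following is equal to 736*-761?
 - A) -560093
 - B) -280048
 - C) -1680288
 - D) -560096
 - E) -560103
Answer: D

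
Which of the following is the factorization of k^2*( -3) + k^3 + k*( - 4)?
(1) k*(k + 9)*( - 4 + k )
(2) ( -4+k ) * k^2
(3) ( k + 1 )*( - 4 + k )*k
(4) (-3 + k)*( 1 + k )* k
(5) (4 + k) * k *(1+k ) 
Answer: 3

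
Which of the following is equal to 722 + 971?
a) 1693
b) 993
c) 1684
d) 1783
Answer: a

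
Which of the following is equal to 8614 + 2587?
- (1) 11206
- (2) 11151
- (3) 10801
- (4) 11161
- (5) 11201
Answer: 5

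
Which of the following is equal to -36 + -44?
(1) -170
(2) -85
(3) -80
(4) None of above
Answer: 3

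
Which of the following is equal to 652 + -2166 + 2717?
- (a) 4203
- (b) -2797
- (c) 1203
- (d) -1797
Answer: c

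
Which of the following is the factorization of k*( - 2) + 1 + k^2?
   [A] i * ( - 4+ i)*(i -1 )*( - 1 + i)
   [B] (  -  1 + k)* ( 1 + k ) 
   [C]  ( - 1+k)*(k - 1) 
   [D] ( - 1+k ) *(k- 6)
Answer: C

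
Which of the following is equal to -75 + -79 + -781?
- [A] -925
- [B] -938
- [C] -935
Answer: C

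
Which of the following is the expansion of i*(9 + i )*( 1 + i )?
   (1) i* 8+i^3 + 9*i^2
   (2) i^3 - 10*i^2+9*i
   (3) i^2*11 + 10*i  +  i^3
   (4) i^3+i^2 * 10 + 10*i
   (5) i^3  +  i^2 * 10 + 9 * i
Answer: 5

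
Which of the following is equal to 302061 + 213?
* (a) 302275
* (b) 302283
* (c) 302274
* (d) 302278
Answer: c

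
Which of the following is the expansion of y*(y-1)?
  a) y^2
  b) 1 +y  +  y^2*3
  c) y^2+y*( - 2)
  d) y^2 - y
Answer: d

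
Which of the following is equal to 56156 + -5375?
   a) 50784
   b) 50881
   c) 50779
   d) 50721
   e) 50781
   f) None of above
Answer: e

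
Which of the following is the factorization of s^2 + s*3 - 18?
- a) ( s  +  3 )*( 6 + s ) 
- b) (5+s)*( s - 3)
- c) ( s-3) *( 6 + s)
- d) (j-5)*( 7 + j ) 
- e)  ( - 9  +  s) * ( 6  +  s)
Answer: c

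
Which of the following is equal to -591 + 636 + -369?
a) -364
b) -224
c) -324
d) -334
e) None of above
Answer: c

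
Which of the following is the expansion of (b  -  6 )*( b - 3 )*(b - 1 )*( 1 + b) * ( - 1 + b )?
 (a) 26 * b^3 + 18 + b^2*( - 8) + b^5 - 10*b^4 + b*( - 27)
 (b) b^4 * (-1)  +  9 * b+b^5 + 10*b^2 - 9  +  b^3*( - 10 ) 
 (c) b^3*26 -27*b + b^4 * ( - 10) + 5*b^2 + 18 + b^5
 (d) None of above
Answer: a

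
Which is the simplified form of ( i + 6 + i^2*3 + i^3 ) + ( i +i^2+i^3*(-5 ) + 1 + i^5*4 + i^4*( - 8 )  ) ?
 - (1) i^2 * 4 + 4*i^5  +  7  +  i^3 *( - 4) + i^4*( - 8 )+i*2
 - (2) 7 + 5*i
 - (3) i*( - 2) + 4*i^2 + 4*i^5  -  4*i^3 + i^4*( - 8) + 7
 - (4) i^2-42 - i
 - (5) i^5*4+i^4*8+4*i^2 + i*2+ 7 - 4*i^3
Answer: 1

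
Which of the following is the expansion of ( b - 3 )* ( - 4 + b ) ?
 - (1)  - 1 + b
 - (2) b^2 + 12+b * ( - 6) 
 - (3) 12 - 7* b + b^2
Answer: 3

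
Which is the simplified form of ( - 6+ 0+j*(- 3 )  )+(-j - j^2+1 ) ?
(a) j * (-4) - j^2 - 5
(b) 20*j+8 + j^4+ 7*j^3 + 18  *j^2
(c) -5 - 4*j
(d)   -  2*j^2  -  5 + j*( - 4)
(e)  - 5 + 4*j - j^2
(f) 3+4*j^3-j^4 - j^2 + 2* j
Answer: a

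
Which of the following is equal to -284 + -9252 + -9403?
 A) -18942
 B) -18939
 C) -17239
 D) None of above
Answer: B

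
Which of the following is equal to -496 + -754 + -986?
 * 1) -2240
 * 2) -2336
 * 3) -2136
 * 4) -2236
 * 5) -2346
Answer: 4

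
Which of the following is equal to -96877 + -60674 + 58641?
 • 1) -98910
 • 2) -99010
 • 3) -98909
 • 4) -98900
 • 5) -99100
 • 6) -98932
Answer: 1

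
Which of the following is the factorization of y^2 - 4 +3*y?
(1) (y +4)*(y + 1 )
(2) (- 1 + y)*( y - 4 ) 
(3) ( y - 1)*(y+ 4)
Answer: 3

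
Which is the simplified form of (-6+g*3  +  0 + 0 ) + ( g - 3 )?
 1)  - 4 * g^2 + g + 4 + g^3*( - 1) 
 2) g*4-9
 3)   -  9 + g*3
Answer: 2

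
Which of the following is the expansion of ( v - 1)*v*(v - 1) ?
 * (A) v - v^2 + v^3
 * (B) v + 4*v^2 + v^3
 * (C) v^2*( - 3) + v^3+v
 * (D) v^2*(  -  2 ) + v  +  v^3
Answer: D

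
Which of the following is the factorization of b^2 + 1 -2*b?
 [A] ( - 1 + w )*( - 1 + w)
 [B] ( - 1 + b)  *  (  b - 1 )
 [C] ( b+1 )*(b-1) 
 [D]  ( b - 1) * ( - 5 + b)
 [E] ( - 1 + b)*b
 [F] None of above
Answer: B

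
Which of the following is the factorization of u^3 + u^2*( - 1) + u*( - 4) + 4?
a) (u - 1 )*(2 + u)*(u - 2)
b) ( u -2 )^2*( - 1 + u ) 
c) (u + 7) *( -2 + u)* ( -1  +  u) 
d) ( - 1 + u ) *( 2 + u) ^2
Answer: a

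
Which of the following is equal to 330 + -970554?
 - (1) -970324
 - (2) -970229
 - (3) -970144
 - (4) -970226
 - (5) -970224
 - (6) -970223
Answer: 5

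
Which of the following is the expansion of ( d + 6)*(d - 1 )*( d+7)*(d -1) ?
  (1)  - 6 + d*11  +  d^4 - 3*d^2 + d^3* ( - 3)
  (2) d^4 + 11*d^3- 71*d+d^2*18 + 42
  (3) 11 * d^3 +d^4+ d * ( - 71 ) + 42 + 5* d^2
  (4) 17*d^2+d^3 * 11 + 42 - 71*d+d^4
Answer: 4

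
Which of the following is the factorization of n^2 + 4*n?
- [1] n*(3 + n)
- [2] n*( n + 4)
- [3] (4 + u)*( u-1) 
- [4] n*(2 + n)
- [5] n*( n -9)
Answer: 2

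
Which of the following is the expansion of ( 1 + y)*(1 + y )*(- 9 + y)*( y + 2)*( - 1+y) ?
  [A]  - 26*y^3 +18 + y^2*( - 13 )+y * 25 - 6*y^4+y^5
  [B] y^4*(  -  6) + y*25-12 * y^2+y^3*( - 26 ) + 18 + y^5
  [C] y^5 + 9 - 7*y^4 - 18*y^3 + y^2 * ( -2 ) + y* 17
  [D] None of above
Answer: B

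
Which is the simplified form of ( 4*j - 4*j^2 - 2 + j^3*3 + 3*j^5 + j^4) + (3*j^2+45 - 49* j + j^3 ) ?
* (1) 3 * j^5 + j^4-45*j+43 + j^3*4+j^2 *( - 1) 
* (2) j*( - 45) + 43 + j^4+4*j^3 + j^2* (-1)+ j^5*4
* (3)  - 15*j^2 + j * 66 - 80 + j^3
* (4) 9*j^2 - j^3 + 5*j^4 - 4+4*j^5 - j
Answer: 1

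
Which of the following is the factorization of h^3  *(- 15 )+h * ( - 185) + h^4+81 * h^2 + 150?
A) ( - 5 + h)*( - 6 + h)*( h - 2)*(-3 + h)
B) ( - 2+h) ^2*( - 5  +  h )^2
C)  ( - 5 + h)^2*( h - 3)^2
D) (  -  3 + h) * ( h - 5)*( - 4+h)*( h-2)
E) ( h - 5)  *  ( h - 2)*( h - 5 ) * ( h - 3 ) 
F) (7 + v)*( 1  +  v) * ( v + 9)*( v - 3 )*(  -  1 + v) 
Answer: E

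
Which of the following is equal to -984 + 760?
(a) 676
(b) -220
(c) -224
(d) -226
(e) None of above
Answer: c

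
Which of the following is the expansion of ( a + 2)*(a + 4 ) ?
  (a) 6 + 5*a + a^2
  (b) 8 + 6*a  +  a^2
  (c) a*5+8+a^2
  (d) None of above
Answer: b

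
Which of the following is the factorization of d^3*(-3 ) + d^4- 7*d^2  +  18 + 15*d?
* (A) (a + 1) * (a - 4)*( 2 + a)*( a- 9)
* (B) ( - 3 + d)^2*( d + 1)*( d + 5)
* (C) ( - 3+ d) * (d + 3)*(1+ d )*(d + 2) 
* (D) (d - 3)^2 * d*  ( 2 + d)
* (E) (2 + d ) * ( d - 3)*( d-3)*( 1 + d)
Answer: E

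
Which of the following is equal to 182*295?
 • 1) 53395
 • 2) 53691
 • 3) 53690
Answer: 3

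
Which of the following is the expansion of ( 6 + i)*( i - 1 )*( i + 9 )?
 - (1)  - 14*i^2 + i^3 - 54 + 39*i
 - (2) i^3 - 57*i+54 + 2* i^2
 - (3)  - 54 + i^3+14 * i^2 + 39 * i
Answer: 3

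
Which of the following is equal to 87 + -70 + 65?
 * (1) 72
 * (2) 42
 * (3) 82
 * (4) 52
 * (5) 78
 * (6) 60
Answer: 3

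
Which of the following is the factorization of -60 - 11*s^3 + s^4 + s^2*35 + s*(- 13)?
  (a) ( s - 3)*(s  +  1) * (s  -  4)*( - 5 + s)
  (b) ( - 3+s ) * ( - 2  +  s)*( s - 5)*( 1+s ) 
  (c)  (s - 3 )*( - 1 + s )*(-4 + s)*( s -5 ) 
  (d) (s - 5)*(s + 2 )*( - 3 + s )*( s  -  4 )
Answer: a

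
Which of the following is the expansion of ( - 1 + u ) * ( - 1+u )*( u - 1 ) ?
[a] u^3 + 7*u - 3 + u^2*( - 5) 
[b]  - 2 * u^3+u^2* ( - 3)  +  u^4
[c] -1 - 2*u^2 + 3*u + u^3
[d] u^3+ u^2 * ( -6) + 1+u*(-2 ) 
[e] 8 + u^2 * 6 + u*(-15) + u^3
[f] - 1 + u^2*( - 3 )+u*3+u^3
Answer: f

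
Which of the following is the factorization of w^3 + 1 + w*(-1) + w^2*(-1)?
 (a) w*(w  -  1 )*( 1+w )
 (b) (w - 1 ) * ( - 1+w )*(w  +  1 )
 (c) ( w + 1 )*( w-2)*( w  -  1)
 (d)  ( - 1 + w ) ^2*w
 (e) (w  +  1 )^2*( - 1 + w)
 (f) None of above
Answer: b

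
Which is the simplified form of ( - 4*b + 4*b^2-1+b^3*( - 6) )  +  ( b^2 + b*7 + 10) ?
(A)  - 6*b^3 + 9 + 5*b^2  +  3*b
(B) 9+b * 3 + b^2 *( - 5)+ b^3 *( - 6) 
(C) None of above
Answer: A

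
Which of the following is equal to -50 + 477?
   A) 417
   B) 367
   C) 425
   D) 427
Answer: D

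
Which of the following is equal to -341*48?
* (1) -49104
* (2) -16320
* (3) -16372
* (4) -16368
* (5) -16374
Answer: 4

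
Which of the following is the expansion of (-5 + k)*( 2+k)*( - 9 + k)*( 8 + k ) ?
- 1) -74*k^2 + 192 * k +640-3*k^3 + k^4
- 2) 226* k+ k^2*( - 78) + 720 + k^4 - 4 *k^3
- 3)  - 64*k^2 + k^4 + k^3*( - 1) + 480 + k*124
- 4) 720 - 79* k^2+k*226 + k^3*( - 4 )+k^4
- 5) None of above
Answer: 4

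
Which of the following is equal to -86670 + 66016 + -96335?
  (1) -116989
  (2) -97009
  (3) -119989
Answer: 1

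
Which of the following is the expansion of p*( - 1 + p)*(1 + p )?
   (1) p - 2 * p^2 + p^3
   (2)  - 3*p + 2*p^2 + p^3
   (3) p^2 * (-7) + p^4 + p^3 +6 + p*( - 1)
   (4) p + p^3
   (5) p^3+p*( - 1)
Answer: 5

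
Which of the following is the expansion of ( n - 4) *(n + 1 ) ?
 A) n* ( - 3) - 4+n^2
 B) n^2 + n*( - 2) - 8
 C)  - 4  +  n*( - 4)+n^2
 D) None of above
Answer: A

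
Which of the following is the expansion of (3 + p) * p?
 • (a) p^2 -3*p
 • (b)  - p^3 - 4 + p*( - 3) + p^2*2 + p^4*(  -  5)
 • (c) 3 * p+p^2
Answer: c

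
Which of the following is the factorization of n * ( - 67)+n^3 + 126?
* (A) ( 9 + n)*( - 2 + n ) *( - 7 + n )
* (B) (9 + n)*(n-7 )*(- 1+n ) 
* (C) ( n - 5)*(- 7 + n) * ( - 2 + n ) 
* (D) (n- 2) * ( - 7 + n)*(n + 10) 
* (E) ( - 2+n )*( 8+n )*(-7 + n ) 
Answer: A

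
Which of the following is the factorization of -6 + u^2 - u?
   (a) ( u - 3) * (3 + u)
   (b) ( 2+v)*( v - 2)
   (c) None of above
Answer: c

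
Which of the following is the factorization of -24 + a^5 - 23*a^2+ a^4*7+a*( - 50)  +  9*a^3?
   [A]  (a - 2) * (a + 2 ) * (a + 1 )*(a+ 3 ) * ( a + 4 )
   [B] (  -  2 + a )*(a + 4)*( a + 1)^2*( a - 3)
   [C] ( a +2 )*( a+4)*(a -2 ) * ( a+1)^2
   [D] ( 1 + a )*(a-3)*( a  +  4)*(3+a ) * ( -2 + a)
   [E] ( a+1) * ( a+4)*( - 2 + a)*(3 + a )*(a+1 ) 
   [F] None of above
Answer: E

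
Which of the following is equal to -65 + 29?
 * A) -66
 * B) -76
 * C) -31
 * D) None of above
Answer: D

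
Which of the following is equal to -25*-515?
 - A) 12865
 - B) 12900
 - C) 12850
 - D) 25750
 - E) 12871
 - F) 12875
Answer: F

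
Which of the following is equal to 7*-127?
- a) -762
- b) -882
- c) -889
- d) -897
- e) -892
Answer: c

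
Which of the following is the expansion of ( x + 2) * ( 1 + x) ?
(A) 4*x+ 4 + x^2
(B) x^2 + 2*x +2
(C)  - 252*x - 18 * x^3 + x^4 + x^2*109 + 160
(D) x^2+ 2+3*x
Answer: D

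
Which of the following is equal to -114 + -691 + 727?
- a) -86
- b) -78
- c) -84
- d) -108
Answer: b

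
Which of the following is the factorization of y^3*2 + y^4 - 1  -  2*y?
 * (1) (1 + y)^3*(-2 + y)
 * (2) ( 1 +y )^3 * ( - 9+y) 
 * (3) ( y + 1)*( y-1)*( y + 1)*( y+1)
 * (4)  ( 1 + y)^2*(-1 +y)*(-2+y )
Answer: 3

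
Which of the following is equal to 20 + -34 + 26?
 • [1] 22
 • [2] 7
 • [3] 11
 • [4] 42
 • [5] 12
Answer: 5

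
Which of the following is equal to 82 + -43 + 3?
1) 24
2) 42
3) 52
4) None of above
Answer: 2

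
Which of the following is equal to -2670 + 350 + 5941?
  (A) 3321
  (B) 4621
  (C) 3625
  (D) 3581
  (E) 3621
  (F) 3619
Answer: E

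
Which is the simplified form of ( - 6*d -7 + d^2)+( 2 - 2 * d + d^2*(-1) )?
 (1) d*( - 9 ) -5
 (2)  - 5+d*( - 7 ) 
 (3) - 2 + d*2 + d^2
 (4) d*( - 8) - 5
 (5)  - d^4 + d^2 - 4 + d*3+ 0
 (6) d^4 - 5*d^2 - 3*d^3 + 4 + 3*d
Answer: 4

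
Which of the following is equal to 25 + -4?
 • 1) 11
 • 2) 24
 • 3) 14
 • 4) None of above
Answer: 4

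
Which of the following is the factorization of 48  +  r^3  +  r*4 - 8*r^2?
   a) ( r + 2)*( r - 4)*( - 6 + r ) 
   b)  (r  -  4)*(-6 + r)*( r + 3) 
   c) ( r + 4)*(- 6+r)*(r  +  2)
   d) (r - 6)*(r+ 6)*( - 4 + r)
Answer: a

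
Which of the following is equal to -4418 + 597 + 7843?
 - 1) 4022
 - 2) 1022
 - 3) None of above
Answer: 1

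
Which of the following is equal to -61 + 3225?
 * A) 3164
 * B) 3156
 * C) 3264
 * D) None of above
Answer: A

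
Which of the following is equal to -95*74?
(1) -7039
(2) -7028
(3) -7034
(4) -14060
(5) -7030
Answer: 5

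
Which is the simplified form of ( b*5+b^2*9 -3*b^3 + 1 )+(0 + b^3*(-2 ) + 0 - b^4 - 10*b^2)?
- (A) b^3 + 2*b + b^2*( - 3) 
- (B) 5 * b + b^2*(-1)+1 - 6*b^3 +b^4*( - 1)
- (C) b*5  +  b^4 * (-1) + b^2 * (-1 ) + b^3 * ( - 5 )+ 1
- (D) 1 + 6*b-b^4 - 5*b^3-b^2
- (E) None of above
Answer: C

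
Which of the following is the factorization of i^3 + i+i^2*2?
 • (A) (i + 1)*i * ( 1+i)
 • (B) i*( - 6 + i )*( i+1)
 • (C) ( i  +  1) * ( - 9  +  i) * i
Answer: A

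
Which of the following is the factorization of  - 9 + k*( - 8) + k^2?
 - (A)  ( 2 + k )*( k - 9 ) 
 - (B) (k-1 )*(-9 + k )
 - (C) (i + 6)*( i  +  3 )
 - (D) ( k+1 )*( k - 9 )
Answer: D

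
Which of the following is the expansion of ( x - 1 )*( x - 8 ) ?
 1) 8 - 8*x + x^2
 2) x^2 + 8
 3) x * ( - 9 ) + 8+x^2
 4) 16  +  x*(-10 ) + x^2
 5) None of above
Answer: 3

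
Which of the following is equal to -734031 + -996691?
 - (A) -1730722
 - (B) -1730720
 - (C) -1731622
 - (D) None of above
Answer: A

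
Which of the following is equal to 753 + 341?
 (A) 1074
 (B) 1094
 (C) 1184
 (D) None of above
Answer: B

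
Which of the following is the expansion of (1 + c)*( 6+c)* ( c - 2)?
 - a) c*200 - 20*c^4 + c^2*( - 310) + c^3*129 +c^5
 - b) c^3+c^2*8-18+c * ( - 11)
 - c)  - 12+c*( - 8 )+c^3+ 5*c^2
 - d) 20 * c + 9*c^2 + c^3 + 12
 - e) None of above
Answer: c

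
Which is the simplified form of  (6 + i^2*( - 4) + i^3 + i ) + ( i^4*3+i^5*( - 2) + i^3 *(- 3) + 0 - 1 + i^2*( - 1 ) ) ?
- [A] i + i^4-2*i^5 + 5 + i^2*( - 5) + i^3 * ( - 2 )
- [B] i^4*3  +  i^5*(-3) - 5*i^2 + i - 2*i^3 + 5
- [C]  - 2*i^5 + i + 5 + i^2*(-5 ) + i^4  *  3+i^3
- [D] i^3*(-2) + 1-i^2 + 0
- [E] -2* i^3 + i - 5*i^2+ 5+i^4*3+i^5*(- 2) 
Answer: E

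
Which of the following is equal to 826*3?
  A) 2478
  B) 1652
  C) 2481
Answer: A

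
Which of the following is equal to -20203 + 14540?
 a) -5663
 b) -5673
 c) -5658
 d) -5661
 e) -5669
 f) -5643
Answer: a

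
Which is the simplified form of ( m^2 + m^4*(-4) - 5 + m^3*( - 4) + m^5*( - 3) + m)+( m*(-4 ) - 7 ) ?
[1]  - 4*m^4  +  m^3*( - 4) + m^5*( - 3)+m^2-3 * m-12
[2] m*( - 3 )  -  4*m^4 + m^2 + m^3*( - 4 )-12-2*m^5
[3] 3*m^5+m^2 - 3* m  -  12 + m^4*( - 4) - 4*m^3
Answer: 1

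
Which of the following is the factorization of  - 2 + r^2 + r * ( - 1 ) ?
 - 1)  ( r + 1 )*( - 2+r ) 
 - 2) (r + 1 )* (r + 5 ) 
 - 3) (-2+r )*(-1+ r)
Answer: 1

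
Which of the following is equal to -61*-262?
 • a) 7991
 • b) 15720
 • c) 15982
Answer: c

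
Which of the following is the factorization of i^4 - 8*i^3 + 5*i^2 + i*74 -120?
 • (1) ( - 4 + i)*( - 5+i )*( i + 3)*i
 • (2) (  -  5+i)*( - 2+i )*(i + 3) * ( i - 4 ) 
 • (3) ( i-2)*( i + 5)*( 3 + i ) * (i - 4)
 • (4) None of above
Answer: 2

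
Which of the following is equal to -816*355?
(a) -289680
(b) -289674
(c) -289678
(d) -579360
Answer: a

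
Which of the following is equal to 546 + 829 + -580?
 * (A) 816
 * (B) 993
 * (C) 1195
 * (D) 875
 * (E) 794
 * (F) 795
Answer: F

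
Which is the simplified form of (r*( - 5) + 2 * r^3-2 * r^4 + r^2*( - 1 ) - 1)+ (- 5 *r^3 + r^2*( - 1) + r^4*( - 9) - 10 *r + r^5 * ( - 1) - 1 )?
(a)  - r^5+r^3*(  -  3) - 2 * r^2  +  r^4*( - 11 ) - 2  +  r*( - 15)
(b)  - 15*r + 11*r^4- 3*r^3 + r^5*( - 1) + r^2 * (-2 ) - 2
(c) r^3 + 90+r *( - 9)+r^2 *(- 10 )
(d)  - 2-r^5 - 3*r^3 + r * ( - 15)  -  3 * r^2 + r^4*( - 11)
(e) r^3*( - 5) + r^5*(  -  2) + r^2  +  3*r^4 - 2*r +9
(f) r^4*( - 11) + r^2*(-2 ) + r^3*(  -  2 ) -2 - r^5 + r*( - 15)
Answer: a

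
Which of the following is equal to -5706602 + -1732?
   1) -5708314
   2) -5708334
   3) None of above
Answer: 2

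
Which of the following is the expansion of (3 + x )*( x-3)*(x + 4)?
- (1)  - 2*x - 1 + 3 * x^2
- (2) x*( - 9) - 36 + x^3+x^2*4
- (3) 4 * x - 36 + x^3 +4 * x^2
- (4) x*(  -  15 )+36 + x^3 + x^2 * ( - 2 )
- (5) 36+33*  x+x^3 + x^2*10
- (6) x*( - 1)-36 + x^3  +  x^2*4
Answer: 2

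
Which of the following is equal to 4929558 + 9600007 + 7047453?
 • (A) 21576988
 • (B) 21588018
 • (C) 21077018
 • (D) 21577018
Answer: D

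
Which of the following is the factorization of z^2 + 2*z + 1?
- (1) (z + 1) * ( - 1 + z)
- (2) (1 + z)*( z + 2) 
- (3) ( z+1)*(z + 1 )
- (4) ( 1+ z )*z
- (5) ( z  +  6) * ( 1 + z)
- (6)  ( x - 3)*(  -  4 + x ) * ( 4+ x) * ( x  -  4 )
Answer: 3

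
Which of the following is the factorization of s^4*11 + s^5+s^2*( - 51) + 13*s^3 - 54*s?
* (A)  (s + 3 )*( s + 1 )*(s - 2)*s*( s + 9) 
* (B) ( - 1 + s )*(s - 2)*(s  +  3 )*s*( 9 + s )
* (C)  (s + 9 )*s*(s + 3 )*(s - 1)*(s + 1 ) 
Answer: A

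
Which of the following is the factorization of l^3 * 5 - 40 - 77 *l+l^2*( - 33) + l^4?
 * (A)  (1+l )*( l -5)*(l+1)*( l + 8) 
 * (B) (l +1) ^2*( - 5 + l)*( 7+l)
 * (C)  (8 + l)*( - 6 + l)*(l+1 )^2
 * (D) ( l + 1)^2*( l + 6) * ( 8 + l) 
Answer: A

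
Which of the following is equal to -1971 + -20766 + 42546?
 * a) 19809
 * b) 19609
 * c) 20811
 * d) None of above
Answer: a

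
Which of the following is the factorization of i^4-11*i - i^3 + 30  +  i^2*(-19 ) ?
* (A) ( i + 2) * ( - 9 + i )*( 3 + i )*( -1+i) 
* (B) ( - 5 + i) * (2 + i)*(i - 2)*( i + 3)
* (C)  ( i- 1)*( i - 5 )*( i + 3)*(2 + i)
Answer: C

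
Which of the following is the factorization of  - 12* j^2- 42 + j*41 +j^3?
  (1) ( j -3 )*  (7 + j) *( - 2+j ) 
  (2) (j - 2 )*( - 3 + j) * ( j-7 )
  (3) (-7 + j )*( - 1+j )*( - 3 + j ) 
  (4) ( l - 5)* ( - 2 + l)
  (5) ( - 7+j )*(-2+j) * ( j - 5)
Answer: 2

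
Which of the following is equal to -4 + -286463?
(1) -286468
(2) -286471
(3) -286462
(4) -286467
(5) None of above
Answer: 4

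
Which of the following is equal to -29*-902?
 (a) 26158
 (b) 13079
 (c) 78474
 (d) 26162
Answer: a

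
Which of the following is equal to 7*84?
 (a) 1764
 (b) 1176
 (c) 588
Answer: c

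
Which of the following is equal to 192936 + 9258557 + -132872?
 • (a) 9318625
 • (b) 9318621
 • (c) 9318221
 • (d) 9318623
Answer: b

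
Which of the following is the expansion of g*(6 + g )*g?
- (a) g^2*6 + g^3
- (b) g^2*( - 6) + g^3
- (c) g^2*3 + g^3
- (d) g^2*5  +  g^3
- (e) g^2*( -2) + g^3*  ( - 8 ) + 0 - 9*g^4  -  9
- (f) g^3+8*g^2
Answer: a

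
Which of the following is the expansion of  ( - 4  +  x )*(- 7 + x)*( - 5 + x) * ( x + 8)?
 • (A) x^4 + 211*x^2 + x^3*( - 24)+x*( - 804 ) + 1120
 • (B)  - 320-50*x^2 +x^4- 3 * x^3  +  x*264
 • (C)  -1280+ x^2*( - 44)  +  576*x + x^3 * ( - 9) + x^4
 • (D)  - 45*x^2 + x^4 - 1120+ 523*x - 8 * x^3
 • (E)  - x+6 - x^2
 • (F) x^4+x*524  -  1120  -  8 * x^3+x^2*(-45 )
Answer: F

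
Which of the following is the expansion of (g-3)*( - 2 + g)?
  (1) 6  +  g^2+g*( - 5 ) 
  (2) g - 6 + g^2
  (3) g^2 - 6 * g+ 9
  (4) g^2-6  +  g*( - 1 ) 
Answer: 1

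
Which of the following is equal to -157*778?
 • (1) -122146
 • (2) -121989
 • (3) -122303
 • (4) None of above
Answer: 1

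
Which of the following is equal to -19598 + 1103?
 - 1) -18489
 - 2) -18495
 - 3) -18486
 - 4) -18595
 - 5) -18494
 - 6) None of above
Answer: 2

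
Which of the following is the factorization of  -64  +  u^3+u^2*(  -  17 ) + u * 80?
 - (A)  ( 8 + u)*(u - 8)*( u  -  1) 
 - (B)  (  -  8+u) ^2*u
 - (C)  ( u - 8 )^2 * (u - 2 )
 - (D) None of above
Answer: D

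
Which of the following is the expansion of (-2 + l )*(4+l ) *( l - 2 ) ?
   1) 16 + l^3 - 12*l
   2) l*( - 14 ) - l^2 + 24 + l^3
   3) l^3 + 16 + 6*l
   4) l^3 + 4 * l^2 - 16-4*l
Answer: 1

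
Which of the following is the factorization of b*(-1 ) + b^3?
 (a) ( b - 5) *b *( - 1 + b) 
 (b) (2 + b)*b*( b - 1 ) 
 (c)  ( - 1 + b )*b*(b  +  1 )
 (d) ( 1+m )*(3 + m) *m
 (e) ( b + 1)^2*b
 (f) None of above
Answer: c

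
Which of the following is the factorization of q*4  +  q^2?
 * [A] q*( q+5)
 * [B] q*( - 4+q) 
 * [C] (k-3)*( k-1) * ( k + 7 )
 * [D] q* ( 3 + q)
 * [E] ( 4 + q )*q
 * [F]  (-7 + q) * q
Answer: E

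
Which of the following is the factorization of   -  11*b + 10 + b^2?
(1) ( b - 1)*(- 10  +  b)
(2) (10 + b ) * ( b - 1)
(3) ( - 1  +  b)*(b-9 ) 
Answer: 1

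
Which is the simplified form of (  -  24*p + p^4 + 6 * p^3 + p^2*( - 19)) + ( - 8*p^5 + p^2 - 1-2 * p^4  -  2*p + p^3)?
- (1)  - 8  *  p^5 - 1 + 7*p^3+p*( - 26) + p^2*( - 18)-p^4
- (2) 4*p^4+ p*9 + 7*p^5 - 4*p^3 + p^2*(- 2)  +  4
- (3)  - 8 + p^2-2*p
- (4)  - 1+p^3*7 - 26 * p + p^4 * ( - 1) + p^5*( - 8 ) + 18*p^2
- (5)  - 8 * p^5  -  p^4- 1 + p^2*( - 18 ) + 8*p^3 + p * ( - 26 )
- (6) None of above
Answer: 1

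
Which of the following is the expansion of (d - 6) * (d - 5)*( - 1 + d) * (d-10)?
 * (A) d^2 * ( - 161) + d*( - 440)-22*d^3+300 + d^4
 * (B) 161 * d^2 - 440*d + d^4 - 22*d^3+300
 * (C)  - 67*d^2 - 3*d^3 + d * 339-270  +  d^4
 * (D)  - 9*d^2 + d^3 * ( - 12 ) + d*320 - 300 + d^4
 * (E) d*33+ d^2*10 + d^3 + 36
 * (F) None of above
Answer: B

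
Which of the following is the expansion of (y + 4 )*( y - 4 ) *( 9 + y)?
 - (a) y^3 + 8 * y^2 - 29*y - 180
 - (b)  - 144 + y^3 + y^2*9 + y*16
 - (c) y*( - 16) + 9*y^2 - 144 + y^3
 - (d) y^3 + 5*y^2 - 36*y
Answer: c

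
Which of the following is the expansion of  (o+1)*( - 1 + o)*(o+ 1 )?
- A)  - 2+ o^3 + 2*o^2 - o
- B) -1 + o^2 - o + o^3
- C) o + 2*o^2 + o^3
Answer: B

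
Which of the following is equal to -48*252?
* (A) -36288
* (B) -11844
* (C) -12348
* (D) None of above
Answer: D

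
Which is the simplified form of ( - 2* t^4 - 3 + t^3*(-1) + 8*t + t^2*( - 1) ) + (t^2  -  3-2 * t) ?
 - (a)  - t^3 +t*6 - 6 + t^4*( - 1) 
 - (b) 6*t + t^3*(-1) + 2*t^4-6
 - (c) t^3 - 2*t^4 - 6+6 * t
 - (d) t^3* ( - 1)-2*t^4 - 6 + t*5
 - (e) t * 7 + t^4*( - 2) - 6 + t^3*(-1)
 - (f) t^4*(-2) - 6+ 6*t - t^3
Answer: f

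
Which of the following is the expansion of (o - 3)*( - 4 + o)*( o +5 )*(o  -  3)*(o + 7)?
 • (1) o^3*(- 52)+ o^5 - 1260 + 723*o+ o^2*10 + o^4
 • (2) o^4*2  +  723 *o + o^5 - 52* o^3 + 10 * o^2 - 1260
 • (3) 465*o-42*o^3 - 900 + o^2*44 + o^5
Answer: 2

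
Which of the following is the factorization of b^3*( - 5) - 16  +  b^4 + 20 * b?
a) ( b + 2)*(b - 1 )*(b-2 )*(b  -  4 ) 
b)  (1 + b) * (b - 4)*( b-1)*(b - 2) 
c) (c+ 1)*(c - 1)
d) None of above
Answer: a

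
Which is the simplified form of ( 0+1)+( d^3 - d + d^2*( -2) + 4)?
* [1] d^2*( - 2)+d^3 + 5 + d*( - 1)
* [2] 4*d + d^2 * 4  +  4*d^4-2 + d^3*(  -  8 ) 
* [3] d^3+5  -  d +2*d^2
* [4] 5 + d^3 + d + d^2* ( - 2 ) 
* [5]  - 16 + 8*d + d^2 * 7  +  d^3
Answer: 1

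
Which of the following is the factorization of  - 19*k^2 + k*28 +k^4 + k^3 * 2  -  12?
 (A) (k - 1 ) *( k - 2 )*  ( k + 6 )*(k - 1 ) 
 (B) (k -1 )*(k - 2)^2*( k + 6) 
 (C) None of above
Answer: A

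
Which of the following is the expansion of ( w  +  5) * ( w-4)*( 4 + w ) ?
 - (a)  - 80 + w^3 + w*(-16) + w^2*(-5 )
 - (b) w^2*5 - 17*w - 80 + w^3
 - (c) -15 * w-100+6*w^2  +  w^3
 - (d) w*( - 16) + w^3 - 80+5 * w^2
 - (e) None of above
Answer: d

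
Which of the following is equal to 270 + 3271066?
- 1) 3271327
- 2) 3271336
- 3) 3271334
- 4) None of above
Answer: 2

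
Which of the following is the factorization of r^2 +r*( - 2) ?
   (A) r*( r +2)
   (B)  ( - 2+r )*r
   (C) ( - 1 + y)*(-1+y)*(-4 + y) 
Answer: B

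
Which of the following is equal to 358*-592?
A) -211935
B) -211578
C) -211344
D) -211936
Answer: D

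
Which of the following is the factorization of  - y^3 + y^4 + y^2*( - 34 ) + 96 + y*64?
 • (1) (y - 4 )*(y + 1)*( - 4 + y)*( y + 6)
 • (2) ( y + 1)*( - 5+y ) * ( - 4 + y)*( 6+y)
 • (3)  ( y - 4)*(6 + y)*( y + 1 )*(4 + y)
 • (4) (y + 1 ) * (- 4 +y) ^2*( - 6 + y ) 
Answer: 1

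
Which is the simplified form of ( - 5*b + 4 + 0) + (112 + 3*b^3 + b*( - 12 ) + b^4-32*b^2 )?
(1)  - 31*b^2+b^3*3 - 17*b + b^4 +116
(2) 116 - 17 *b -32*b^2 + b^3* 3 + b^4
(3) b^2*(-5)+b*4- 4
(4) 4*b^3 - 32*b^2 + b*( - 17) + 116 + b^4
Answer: 2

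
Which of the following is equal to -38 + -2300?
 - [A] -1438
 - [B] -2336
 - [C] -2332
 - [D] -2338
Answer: D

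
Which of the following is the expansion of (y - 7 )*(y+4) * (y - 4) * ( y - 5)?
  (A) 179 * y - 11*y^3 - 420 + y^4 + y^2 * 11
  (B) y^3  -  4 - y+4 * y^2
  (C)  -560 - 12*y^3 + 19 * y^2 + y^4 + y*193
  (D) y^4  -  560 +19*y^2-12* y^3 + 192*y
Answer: D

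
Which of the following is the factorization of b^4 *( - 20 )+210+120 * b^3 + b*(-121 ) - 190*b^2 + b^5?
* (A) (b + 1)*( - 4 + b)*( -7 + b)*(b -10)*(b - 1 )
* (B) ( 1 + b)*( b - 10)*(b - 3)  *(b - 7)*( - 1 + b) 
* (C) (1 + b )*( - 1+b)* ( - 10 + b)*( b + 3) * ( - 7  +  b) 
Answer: B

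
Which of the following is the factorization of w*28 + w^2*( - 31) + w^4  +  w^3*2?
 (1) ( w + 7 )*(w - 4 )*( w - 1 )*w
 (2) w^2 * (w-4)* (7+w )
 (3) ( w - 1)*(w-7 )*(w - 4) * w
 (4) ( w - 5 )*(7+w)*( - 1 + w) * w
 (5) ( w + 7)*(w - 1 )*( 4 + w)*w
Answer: 1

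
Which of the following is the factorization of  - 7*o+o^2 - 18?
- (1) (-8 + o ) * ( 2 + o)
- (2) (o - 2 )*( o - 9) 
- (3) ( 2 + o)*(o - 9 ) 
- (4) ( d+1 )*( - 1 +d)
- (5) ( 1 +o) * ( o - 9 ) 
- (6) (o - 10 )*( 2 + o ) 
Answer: 3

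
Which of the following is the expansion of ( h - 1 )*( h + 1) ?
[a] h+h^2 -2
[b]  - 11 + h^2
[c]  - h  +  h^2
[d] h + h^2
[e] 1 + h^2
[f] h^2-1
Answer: f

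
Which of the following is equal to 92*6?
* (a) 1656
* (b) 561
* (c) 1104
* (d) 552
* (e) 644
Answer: d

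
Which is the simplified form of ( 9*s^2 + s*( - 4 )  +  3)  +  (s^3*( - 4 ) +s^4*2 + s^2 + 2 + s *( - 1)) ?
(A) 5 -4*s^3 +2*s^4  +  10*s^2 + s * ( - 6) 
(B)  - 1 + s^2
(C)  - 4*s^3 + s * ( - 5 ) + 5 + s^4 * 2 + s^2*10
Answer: C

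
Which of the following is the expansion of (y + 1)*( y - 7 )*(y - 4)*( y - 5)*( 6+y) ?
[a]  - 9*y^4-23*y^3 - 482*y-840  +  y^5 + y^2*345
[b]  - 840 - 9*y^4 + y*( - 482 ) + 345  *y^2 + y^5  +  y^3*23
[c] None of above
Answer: a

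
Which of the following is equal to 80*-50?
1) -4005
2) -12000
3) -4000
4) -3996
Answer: 3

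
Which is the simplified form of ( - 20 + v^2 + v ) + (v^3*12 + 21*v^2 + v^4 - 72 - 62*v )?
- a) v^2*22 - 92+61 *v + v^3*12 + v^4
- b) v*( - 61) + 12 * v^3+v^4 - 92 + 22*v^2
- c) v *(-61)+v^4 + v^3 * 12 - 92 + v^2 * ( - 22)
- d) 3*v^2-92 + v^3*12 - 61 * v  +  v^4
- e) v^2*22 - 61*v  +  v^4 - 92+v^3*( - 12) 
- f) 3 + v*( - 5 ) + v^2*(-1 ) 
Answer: b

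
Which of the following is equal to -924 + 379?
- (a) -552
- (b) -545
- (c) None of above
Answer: b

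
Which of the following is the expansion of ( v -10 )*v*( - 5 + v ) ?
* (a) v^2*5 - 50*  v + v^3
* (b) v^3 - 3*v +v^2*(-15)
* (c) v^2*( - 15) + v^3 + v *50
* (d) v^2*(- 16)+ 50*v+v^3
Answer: c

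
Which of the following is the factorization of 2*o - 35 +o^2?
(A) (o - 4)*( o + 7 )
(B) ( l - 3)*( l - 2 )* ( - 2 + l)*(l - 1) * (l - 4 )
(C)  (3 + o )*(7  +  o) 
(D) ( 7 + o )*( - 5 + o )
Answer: D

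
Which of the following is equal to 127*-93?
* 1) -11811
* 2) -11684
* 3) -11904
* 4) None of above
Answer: 1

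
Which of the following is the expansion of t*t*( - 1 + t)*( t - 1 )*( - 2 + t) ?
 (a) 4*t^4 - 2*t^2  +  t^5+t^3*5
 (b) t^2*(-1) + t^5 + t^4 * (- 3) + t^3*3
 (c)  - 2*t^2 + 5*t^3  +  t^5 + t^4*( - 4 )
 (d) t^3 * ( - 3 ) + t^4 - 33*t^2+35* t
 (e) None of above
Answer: c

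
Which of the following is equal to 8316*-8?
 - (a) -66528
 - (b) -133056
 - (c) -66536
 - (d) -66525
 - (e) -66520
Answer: a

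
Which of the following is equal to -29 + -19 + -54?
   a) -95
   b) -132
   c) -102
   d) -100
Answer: c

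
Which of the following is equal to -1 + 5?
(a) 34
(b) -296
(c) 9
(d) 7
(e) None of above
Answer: e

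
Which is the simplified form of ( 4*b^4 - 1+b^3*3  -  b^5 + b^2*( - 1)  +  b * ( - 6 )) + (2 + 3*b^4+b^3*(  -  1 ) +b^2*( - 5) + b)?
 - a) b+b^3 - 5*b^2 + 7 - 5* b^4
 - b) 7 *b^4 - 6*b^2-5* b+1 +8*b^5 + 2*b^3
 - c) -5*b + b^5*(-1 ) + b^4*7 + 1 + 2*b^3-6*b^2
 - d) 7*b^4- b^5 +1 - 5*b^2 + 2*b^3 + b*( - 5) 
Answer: c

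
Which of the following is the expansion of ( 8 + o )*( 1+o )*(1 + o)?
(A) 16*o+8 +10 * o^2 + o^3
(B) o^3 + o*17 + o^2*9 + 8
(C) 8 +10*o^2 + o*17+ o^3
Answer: C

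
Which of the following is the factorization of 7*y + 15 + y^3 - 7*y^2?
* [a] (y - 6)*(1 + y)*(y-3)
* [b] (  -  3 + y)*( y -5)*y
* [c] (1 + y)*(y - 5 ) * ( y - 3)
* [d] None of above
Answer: c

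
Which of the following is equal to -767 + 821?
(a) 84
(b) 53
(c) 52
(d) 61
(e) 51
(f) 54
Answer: f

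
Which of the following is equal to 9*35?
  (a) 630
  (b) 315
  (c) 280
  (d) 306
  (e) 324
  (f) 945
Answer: b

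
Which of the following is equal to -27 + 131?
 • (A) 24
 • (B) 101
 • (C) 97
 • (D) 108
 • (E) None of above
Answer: E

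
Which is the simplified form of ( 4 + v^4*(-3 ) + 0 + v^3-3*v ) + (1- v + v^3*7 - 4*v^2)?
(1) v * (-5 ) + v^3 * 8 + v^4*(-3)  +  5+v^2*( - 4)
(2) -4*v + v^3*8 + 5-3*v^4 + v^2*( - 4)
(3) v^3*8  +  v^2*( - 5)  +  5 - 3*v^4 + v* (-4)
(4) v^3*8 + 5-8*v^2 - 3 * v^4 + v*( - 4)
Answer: 2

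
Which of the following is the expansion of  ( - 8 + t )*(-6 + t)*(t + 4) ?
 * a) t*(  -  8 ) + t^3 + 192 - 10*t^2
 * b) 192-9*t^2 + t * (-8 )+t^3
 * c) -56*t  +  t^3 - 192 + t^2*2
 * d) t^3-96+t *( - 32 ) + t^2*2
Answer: a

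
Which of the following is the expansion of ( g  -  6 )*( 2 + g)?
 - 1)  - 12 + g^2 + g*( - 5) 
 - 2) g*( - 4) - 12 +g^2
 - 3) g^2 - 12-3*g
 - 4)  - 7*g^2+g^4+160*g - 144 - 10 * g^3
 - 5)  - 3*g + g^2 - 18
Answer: 2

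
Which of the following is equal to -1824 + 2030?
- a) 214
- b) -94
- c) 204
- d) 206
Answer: d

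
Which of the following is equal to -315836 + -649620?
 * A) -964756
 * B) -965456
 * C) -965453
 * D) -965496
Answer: B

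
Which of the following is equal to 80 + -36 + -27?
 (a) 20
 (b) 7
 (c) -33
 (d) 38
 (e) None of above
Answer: e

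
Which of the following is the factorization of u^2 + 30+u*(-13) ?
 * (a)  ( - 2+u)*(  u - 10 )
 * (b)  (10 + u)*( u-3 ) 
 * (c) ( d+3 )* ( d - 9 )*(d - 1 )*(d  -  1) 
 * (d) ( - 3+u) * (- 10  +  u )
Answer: d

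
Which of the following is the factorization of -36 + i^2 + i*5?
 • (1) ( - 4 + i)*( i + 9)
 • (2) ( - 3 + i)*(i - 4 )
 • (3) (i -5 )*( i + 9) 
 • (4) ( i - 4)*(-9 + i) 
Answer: 1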